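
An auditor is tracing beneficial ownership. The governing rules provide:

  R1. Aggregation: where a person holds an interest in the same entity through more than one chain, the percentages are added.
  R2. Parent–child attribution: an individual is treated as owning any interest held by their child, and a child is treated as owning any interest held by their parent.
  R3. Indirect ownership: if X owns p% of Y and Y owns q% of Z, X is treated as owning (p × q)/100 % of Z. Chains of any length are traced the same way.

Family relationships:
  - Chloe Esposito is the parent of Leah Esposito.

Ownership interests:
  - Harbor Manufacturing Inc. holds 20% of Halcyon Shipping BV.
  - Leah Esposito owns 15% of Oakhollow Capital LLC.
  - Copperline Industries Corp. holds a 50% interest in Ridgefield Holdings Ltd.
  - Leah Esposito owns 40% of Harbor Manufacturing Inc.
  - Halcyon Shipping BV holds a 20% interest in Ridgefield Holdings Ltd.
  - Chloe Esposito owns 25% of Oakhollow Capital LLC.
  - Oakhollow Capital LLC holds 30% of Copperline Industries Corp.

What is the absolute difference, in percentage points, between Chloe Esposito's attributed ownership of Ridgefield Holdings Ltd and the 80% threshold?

By parent–child attribution (R2), Chloe Esposito is treated as also owning Leah Esposito's interest in Oakhollow Capital LLC, giving 25% + 15% = 40%.
By parent–child attribution (R2), Chloe Esposito is treated as owning Leah Esposito's 40% interest in Harbor Manufacturing Inc.
Chain via Oakhollow Capital LLC → Copperline Industries Corp. (R3): 40% × 30% × 50% = 6% of Ridgefield Holdings Ltd.
Chain via Harbor Manufacturing Inc. → Halcyon Shipping BV (R3): 40% × 20% × 20% = 1.6% of Ridgefield Holdings Ltd.
Aggregating (R1): 6% + 1.6% = 7.6%.
7.6% falls short of the 80% threshold by 72.4 percentage points.

72.4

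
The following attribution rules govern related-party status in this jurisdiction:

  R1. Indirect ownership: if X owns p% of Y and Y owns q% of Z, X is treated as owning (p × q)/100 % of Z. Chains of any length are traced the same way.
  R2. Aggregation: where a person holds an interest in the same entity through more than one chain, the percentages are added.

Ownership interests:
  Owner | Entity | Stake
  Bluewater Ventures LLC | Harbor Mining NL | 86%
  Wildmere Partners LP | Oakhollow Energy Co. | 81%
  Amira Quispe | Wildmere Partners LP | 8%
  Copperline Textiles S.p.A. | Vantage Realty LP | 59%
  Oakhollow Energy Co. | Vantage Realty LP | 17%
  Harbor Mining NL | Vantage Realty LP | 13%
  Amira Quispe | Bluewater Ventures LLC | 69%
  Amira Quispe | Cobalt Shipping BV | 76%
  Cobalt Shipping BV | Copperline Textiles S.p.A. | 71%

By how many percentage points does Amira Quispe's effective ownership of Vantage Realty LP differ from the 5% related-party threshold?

Chain via Bluewater Ventures LLC → Harbor Mining NL (R1): 69% × 86% × 13% = 7.7142% of Vantage Realty LP.
Chain via Cobalt Shipping BV → Copperline Textiles S.p.A. (R1): 76% × 71% × 59% = 31.8364% of Vantage Realty LP.
Chain via Wildmere Partners LP → Oakhollow Energy Co. (R1): 8% × 81% × 17% = 1.1016% of Vantage Realty LP.
Aggregating (R2): 7.7142% + 31.8364% + 1.1016% = 40.6522%.
40.6522% exceeds the 5% threshold by 35.6522 percentage points.

35.6522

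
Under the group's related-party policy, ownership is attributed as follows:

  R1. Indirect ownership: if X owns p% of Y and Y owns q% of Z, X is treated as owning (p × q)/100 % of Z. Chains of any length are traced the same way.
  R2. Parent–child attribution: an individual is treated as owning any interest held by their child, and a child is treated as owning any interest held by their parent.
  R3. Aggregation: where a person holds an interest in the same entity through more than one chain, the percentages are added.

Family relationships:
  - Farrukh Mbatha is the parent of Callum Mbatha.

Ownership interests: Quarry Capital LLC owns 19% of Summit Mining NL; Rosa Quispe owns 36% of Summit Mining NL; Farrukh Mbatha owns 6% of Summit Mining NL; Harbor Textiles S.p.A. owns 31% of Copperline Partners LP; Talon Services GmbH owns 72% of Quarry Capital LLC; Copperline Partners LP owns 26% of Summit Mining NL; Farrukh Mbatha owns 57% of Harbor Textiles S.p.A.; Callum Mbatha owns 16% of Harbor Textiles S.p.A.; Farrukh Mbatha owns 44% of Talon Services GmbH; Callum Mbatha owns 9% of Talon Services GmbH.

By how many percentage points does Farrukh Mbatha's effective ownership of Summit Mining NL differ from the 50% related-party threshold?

By parent–child attribution (R2), Farrukh Mbatha is treated as also owning Callum Mbatha's interest in Talon Services GmbH, giving 44% + 9% = 53%.
By parent–child attribution (R2), Farrukh Mbatha is treated as also owning Callum Mbatha's interest in Harbor Textiles S.p.A, giving 57% + 16% = 73%.
Chain via Talon Services GmbH → Quarry Capital LLC (R1): 53% × 72% × 19% = 7.2504% of Summit Mining NL.
Chain via Harbor Textiles S.p.A. → Copperline Partners LP (R1): 73% × 31% × 26% = 5.8838% of Summit Mining NL.
Direct interest in Summit Mining NL: 6%.
Aggregating (R3): 7.2504% + 5.8838% + 6% = 19.1342%.
19.1342% falls short of the 50% threshold by 30.8658 percentage points.

30.8658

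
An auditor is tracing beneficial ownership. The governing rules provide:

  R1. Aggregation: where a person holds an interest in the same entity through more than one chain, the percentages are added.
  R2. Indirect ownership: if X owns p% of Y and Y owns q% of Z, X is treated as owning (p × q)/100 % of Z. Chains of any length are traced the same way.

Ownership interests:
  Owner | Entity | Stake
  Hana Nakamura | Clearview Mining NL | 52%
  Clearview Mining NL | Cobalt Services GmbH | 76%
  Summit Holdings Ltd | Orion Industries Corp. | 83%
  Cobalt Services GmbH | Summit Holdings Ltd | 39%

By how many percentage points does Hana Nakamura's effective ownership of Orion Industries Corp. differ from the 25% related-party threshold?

12.207376

Chain via Clearview Mining NL → Cobalt Services GmbH → Summit Holdings Ltd (R2): 52% × 76% × 39% × 83% = 12.792624% of Orion Industries Corp.
12.792624% falls short of the 25% threshold by 12.207376 percentage points.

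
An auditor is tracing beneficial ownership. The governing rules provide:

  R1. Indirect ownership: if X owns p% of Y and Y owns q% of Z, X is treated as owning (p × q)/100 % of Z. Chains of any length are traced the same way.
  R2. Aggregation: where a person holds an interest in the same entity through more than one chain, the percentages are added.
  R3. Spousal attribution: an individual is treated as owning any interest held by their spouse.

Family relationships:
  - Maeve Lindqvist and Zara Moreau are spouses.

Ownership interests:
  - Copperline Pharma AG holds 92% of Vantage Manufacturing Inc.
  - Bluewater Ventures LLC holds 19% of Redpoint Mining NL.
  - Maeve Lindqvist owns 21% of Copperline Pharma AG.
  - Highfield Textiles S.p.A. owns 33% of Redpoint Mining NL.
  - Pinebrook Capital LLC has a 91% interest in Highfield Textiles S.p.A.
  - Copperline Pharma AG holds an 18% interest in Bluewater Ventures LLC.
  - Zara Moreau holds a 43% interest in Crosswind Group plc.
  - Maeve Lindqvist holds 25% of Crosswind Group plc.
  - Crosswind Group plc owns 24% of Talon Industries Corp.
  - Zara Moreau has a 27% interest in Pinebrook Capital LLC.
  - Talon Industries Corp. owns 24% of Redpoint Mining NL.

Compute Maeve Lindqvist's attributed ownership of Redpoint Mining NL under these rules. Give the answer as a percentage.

12.7431%

By spousal attribution (R3), Maeve Lindqvist is treated as also owning Zara Moreau's interest in Crosswind Group plc, giving 25% + 43% = 68%.
By spousal attribution (R3), Maeve Lindqvist is treated as owning Zara Moreau's 27% interest in Pinebrook Capital LLC.
Chain via Crosswind Group plc → Talon Industries Corp. (R1): 68% × 24% × 24% = 3.9168% of Redpoint Mining NL.
Chain via Copperline Pharma AG → Bluewater Ventures LLC (R1): 21% × 18% × 19% = 0.7182% of Redpoint Mining NL.
Chain via Pinebrook Capital LLC → Highfield Textiles S.p.A. (R1): 27% × 91% × 33% = 8.1081% of Redpoint Mining NL.
Aggregating (R2): 3.9168% + 0.7182% + 8.1081% = 12.7431%.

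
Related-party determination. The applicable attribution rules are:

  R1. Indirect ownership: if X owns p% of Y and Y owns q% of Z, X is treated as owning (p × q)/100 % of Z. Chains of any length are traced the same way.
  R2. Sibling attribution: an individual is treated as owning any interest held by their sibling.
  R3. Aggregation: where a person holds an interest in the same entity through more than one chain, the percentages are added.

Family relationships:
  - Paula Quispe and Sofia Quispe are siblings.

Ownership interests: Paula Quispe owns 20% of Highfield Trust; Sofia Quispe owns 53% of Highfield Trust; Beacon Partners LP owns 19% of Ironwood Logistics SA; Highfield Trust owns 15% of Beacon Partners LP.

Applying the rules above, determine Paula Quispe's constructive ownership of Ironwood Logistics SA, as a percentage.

By sibling attribution (R2), Paula Quispe is treated as also owning Sofia Quispe's interest in Highfield Trust, giving 20% + 53% = 73%.
Chain via Highfield Trust → Beacon Partners LP (R1): 73% × 15% × 19% = 2.0805% of Ironwood Logistics SA.

2.0805%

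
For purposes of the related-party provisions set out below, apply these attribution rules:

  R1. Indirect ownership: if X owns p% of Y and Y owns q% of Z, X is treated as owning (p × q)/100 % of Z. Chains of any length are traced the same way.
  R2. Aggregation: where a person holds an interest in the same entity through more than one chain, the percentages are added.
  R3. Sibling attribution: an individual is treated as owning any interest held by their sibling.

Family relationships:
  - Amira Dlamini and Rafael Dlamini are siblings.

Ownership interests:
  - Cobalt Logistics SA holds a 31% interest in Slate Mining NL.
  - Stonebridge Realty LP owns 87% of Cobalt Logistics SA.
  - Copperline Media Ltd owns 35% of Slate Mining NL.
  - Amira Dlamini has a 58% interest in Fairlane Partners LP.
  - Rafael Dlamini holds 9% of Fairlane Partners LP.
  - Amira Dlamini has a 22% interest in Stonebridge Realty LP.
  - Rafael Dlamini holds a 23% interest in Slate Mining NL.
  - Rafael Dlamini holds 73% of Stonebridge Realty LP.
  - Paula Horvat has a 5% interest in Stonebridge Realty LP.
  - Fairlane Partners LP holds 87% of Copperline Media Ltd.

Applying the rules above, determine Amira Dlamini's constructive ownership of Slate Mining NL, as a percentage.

69.023%

By sibling attribution (R3), Amira Dlamini is treated as also owning Rafael Dlamini's interest in Stonebridge Realty LP, giving 22% + 73% = 95%.
By sibling attribution (R3), Amira Dlamini is treated as also owning Rafael Dlamini's interest in Fairlane Partners LP, giving 58% + 9% = 67%.
By sibling attribution (R3), Amira Dlamini is treated as owning Rafael Dlamini's 23% interest in Slate Mining NL.
Chain via Stonebridge Realty LP → Cobalt Logistics SA (R1): 95% × 87% × 31% = 25.6215% of Slate Mining NL.
Chain via Fairlane Partners LP → Copperline Media Ltd (R1): 67% × 87% × 35% = 20.4015% of Slate Mining NL.
Direct interest in Slate Mining NL: 23%.
Aggregating (R2): 25.6215% + 20.4015% + 23% = 69.023%.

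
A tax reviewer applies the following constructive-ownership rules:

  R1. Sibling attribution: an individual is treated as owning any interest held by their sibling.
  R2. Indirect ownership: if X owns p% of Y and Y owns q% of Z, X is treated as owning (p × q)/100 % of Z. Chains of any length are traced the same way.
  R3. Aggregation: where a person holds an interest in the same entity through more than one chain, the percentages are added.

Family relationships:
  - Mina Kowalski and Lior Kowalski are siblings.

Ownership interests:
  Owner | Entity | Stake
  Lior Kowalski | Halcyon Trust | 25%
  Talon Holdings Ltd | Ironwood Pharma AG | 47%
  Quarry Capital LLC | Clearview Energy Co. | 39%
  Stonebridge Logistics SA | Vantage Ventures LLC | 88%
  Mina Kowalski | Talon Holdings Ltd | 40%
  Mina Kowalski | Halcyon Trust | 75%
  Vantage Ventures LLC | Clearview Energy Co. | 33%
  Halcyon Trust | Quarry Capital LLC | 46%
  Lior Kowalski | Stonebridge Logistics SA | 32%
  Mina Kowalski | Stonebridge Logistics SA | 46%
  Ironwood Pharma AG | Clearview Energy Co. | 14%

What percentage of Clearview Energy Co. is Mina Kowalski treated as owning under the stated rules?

By sibling attribution (R1), Mina Kowalski is treated as also owning Lior Kowalski's interest in Halcyon Trust, giving 75% + 25% = 100%.
By sibling attribution (R1), Mina Kowalski is treated as also owning Lior Kowalski's interest in Stonebridge Logistics SA, giving 46% + 32% = 78%.
Chain via Talon Holdings Ltd → Ironwood Pharma AG (R2): 40% × 47% × 14% = 2.632% of Clearview Energy Co.
Chain via Halcyon Trust → Quarry Capital LLC (R2): 100% × 46% × 39% = 17.94% of Clearview Energy Co.
Chain via Stonebridge Logistics SA → Vantage Ventures LLC (R2): 78% × 88% × 33% = 22.6512% of Clearview Energy Co.
Aggregating (R3): 2.632% + 17.94% + 22.6512% = 43.2232%.

43.2232%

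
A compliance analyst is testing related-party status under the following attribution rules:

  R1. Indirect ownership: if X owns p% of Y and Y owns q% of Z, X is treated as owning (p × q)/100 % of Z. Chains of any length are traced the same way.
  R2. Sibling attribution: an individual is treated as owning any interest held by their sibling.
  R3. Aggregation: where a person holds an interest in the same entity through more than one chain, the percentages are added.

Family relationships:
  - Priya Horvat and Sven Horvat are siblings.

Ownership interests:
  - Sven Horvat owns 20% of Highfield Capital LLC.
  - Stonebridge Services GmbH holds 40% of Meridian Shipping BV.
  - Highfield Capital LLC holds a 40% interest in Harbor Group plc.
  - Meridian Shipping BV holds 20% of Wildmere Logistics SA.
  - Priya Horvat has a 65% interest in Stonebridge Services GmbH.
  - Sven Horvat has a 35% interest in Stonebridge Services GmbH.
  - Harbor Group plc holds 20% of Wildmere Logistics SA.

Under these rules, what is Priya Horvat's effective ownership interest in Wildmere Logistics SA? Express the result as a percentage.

9.6%

By sibling attribution (R2), Priya Horvat is treated as also owning Sven Horvat's interest in Stonebridge Services GmbH, giving 65% + 35% = 100%.
By sibling attribution (R2), Priya Horvat is treated as owning Sven Horvat's 20% interest in Highfield Capital LLC.
Chain via Stonebridge Services GmbH → Meridian Shipping BV (R1): 100% × 40% × 20% = 8% of Wildmere Logistics SA.
Chain via Highfield Capital LLC → Harbor Group plc (R1): 20% × 40% × 20% = 1.6% of Wildmere Logistics SA.
Aggregating (R3): 8% + 1.6% = 9.6%.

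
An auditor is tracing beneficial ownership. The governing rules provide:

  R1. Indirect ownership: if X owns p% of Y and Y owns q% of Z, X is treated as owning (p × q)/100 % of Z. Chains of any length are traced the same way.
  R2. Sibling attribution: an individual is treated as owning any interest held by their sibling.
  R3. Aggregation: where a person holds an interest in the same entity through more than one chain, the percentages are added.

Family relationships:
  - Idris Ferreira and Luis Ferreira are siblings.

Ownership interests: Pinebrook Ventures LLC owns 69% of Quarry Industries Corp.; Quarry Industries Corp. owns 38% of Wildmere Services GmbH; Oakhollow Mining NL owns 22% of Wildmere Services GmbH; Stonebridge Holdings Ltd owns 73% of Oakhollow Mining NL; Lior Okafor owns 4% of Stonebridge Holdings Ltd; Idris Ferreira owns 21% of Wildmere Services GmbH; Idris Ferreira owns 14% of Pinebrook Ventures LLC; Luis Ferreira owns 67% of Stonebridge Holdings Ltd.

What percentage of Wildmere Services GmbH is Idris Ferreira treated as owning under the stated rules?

35.431%

By sibling attribution (R2), Idris Ferreira is treated as owning Luis Ferreira's 67% interest in Stonebridge Holdings Ltd.
Chain via Pinebrook Ventures LLC → Quarry Industries Corp. (R1): 14% × 69% × 38% = 3.6708% of Wildmere Services GmbH.
Direct interest in Wildmere Services GmbH: 21%.
Chain via Stonebridge Holdings Ltd → Oakhollow Mining NL (R1): 67% × 73% × 22% = 10.7602% of Wildmere Services GmbH.
Aggregating (R3): 3.6708% + 21% + 10.7602% = 35.431%.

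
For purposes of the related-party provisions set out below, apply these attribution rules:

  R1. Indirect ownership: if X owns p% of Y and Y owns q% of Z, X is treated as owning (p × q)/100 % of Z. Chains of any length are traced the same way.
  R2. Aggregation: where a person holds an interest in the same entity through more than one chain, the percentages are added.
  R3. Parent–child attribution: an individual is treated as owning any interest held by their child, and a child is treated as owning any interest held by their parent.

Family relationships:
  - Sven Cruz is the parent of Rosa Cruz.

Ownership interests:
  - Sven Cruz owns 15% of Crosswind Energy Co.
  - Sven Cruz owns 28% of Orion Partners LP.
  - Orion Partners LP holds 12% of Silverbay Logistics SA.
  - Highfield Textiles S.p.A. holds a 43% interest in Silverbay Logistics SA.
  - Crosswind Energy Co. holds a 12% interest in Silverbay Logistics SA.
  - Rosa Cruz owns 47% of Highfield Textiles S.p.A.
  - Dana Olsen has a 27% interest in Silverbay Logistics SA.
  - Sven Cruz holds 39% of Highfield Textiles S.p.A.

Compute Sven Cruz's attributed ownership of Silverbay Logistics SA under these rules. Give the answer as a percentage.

42.14%

By parent–child attribution (R3), Sven Cruz is treated as also owning Rosa Cruz's interest in Highfield Textiles S.p.A, giving 39% + 47% = 86%.
Chain via Orion Partners LP (R1): 28% × 12% = 3.36% of Silverbay Logistics SA.
Chain via Highfield Textiles S.p.A. (R1): 86% × 43% = 36.98% of Silverbay Logistics SA.
Chain via Crosswind Energy Co. (R1): 15% × 12% = 1.8% of Silverbay Logistics SA.
Aggregating (R2): 3.36% + 36.98% + 1.8% = 42.14%.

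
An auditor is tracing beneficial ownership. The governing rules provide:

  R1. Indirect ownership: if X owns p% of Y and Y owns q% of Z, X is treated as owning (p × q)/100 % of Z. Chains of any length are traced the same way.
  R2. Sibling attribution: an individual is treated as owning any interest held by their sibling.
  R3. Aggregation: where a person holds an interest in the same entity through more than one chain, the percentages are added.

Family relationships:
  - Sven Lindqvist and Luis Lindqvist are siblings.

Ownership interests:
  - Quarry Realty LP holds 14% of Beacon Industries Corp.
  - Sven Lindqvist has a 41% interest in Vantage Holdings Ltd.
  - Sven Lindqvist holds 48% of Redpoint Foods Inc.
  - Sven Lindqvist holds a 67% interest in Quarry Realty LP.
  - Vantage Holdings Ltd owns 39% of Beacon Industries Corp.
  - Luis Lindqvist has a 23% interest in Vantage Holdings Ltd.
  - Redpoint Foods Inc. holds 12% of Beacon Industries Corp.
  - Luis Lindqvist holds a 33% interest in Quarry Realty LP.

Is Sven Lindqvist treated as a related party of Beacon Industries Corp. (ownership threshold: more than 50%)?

No

By sibling attribution (R2), Sven Lindqvist is treated as also owning Luis Lindqvist's interest in Vantage Holdings Ltd, giving 41% + 23% = 64%.
By sibling attribution (R2), Sven Lindqvist is treated as also owning Luis Lindqvist's interest in Quarry Realty LP, giving 67% + 33% = 100%.
Chain via Vantage Holdings Ltd (R1): 64% × 39% = 24.96% of Beacon Industries Corp.
Chain via Quarry Realty LP (R1): 100% × 14% = 14% of Beacon Industries Corp.
Chain via Redpoint Foods Inc. (R1): 48% × 12% = 5.76% of Beacon Industries Corp.
Aggregating (R3): 24.96% + 14% + 5.76% = 44.72%.
44.72% does not exceed the 50% threshold, so Sven is not a related party to Beacon Industries Corp.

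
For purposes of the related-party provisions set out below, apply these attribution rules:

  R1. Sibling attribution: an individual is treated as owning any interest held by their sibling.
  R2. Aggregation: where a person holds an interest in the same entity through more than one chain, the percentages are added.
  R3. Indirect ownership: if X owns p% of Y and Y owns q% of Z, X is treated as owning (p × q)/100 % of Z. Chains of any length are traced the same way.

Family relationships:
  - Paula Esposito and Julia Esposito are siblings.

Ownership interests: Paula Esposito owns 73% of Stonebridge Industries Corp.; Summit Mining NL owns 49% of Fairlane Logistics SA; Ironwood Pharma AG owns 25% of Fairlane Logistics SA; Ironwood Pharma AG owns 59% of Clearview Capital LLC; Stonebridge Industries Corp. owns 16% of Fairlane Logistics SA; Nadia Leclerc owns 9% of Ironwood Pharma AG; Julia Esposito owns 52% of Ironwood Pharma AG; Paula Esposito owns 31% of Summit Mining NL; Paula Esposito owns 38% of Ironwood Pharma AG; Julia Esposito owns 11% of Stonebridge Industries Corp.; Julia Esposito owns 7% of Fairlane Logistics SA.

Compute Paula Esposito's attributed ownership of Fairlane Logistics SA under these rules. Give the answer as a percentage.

58.13%

By sibling attribution (R1), Paula Esposito is treated as also owning Julia Esposito's interest in Stonebridge Industries Corp, giving 73% + 11% = 84%.
By sibling attribution (R1), Paula Esposito is treated as also owning Julia Esposito's interest in Ironwood Pharma AG, giving 38% + 52% = 90%.
By sibling attribution (R1), Paula Esposito is treated as owning Julia Esposito's 7% interest in Fairlane Logistics SA.
Chain via Stonebridge Industries Corp. (R3): 84% × 16% = 13.44% of Fairlane Logistics SA.
Chain via Ironwood Pharma AG (R3): 90% × 25% = 22.5% of Fairlane Logistics SA.
Chain via Summit Mining NL (R3): 31% × 49% = 15.19% of Fairlane Logistics SA.
Direct interest in Fairlane Logistics SA: 7%.
Aggregating (R2): 13.44% + 22.5% + 15.19% + 7% = 58.13%.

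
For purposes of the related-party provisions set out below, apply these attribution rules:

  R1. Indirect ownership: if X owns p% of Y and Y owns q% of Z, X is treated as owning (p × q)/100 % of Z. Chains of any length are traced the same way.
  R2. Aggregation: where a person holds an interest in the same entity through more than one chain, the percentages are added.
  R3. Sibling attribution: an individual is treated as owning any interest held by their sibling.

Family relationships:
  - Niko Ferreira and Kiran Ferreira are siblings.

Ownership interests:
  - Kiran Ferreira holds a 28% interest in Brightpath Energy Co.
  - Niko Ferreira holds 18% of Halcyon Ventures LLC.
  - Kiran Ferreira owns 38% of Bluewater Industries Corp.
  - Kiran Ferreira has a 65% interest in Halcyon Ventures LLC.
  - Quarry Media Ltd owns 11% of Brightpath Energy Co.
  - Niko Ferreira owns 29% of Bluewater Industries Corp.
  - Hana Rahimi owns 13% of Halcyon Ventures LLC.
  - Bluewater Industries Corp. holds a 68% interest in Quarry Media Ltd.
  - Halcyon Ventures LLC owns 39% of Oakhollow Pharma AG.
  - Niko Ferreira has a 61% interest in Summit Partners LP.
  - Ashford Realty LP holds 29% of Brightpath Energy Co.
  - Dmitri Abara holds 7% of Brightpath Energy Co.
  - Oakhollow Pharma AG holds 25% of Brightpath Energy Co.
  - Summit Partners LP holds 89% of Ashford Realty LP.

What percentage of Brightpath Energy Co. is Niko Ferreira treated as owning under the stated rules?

56.8482%

By sibling attribution (R3), Niko Ferreira is treated as also owning Kiran Ferreira's interest in Halcyon Ventures LLC, giving 18% + 65% = 83%.
By sibling attribution (R3), Niko Ferreira is treated as also owning Kiran Ferreira's interest in Bluewater Industries Corp, giving 29% + 38% = 67%.
By sibling attribution (R3), Niko Ferreira is treated as owning Kiran Ferreira's 28% interest in Brightpath Energy Co.
Chain via Halcyon Ventures LLC → Oakhollow Pharma AG (R1): 83% × 39% × 25% = 8.0925% of Brightpath Energy Co.
Chain via Bluewater Industries Corp. → Quarry Media Ltd (R1): 67% × 68% × 11% = 5.0116% of Brightpath Energy Co.
Chain via Summit Partners LP → Ashford Realty LP (R1): 61% × 89% × 29% = 15.7441% of Brightpath Energy Co.
Direct interest in Brightpath Energy Co: 28%.
Aggregating (R2): 8.0925% + 5.0116% + 15.7441% + 28% = 56.8482%.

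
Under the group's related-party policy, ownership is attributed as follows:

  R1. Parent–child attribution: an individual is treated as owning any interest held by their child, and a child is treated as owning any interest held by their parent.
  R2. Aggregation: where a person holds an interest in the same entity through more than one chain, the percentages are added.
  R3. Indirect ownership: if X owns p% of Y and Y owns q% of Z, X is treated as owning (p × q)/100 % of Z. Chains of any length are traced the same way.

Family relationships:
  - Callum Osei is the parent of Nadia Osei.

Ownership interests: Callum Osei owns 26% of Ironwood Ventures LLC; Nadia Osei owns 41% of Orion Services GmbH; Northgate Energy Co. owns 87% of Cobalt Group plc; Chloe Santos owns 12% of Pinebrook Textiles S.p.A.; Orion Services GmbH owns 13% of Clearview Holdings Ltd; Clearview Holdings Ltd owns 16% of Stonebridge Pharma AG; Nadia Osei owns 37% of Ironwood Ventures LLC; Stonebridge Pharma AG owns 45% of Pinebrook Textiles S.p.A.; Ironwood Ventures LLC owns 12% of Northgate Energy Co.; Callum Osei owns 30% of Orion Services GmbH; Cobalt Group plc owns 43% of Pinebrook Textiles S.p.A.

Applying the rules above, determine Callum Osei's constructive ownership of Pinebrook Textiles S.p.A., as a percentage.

By parent–child attribution (R1), Callum Osei is treated as also owning Nadia Osei's interest in Orion Services GmbH, giving 30% + 41% = 71%.
By parent–child attribution (R1), Callum Osei is treated as also owning Nadia Osei's interest in Ironwood Ventures LLC, giving 26% + 37% = 63%.
Chain via Orion Services GmbH → Clearview Holdings Ltd → Stonebridge Pharma AG (R3): 71% × 13% × 16% × 45% = 0.66456% of Pinebrook Textiles S.p.A.
Chain via Ironwood Ventures LLC → Northgate Energy Co. → Cobalt Group plc (R3): 63% × 12% × 87% × 43% = 2.828196% of Pinebrook Textiles S.p.A.
Aggregating (R2): 0.66456% + 2.828196% = 3.492756%.

3.492756%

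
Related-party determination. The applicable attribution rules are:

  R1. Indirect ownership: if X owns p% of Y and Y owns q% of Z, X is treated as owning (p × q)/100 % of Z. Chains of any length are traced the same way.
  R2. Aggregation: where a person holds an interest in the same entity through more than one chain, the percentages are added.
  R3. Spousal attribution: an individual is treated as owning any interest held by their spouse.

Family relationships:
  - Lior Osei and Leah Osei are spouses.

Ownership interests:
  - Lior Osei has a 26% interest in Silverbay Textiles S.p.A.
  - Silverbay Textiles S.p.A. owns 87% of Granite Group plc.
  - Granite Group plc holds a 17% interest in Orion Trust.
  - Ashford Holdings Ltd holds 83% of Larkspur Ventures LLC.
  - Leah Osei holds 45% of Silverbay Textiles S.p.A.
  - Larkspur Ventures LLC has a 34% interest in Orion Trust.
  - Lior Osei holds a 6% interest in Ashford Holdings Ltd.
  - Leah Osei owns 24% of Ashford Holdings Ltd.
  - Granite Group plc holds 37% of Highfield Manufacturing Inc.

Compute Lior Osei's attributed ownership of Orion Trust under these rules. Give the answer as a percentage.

By spousal attribution (R3), Lior Osei is treated as also owning Leah Osei's interest in Ashford Holdings Ltd, giving 6% + 24% = 30%.
By spousal attribution (R3), Lior Osei is treated as also owning Leah Osei's interest in Silverbay Textiles S.p.A, giving 26% + 45% = 71%.
Chain via Ashford Holdings Ltd → Larkspur Ventures LLC (R1): 30% × 83% × 34% = 8.466% of Orion Trust.
Chain via Silverbay Textiles S.p.A. → Granite Group plc (R1): 71% × 87% × 17% = 10.5009% of Orion Trust.
Aggregating (R2): 8.466% + 10.5009% = 18.9669%.

18.9669%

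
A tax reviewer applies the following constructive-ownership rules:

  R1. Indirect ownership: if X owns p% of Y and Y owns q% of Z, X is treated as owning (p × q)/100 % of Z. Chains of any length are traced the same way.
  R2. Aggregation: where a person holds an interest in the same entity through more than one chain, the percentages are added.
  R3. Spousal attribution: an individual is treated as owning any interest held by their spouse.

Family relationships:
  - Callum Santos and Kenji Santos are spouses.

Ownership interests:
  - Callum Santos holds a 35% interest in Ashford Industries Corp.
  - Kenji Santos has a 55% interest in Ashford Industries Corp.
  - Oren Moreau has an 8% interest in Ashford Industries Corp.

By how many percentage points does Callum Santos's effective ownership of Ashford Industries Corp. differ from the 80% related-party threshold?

By spousal attribution (R3), Callum Santos is treated as also owning Kenji Santos's interest in Ashford Industries Corp, giving 35% + 55% = 90%.
Direct interest in Ashford Industries Corp: 90%.
90% exceeds the 80% threshold by 10 percentage points.

10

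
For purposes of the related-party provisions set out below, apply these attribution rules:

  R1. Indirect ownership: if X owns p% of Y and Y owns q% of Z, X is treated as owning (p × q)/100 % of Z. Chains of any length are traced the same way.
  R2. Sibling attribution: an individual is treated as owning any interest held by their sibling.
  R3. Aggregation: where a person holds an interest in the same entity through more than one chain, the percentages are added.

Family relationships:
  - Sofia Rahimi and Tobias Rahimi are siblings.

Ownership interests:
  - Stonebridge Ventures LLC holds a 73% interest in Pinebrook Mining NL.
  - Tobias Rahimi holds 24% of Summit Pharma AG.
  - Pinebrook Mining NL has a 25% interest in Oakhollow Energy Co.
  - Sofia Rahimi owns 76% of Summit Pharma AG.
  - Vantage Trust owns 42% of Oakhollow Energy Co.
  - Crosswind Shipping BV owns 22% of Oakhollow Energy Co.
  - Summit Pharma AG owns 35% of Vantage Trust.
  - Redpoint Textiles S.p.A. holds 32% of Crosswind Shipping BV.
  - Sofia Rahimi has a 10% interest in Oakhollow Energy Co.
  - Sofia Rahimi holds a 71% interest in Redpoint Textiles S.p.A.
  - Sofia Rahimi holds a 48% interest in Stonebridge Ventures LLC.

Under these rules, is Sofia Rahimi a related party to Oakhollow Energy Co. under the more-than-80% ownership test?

By sibling attribution (R2), Sofia Rahimi is treated as also owning Tobias Rahimi's interest in Summit Pharma AG, giving 76% + 24% = 100%.
Chain via Redpoint Textiles S.p.A. → Crosswind Shipping BV (R1): 71% × 32% × 22% = 4.9984% of Oakhollow Energy Co.
Chain via Stonebridge Ventures LLC → Pinebrook Mining NL (R1): 48% × 73% × 25% = 8.76% of Oakhollow Energy Co.
Chain via Summit Pharma AG → Vantage Trust (R1): 100% × 35% × 42% = 14.7% of Oakhollow Energy Co.
Direct interest in Oakhollow Energy Co: 10%.
Aggregating (R3): 4.9984% + 8.76% + 14.7% + 10% = 38.4584%.
38.4584% does not exceed the 80% threshold, so Sofia is not a related party to Oakhollow Energy Co.

No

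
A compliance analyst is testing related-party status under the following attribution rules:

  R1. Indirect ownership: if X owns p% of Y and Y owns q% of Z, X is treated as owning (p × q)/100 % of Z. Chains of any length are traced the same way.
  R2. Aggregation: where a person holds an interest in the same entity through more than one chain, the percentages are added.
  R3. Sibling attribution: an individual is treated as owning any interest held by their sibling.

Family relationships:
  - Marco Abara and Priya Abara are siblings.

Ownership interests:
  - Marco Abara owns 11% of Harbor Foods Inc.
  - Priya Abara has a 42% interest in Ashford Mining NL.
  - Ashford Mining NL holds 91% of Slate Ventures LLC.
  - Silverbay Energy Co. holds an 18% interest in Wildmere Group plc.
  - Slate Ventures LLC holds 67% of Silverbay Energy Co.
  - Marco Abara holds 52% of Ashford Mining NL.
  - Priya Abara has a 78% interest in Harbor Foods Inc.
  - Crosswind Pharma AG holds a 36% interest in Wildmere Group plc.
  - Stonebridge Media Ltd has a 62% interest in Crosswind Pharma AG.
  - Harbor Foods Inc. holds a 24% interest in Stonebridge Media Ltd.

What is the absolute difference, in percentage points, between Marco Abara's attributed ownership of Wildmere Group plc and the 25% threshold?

9.916324

By sibling attribution (R3), Marco Abara is treated as also owning Priya Abara's interest in Ashford Mining NL, giving 52% + 42% = 94%.
By sibling attribution (R3), Marco Abara is treated as also owning Priya Abara's interest in Harbor Foods Inc, giving 11% + 78% = 89%.
Chain via Ashford Mining NL → Slate Ventures LLC → Silverbay Energy Co. (R1): 94% × 91% × 67% × 18% = 10.316124% of Wildmere Group plc.
Chain via Harbor Foods Inc. → Stonebridge Media Ltd → Crosswind Pharma AG (R1): 89% × 24% × 62% × 36% = 4.767552% of Wildmere Group plc.
Aggregating (R2): 10.316124% + 4.767552% = 15.083676%.
15.083676% falls short of the 25% threshold by 9.916324 percentage points.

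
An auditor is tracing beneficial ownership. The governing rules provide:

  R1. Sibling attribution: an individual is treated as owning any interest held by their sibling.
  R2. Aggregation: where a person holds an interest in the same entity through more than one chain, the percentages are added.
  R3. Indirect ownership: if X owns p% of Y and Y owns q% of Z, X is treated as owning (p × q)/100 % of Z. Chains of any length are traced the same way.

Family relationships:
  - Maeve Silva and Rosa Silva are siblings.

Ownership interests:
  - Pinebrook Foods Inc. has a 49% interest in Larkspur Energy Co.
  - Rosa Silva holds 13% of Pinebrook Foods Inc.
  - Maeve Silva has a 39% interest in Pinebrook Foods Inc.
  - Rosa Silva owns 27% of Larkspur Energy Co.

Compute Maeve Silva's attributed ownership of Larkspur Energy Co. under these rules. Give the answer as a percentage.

By sibling attribution (R1), Maeve Silva is treated as also owning Rosa Silva's interest in Pinebrook Foods Inc, giving 39% + 13% = 52%.
By sibling attribution (R1), Maeve Silva is treated as owning Rosa Silva's 27% interest in Larkspur Energy Co.
Chain via Pinebrook Foods Inc. (R3): 52% × 49% = 25.48% of Larkspur Energy Co.
Direct interest in Larkspur Energy Co: 27%.
Aggregating (R2): 25.48% + 27% = 52.48%.

52.48%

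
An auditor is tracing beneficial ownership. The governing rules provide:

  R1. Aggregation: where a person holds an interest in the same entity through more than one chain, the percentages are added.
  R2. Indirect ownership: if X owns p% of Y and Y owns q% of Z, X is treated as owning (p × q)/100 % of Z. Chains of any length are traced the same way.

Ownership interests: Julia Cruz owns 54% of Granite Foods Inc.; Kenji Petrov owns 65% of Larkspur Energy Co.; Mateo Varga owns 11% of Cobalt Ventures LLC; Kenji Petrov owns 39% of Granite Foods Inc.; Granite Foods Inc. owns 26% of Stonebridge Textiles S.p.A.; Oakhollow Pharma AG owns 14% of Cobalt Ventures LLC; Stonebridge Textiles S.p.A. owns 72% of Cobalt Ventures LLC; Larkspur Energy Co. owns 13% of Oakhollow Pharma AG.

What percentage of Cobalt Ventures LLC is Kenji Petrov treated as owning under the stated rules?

Chain via Granite Foods Inc. → Stonebridge Textiles S.p.A. (R2): 39% × 26% × 72% = 7.3008% of Cobalt Ventures LLC.
Chain via Larkspur Energy Co. → Oakhollow Pharma AG (R2): 65% × 13% × 14% = 1.183% of Cobalt Ventures LLC.
Aggregating (R1): 7.3008% + 1.183% = 8.4838%.

8.4838%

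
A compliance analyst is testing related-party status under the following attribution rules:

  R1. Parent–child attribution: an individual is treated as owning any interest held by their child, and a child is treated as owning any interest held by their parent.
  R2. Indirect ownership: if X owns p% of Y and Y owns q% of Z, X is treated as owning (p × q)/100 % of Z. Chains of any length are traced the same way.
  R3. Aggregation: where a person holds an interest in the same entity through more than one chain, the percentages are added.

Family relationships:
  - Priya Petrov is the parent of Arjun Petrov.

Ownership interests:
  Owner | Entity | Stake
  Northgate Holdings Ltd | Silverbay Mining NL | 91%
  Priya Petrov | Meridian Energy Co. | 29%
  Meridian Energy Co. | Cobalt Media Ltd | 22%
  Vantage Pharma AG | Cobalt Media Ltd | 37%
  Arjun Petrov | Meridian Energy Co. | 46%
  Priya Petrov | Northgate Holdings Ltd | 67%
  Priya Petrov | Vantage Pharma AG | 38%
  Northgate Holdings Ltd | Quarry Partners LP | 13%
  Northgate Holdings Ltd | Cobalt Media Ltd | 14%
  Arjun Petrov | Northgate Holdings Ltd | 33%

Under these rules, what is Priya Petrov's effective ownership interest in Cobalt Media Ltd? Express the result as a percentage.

By parent–child attribution (R1), Priya Petrov is treated as also owning Arjun Petrov's interest in Northgate Holdings Ltd, giving 67% + 33% = 100%.
By parent–child attribution (R1), Priya Petrov is treated as also owning Arjun Petrov's interest in Meridian Energy Co, giving 29% + 46% = 75%.
Chain via Northgate Holdings Ltd (R2): 100% × 14% = 14% of Cobalt Media Ltd.
Chain via Meridian Energy Co. (R2): 75% × 22% = 16.5% of Cobalt Media Ltd.
Chain via Vantage Pharma AG (R2): 38% × 37% = 14.06% of Cobalt Media Ltd.
Aggregating (R3): 14% + 16.5% + 14.06% = 44.56%.

44.56%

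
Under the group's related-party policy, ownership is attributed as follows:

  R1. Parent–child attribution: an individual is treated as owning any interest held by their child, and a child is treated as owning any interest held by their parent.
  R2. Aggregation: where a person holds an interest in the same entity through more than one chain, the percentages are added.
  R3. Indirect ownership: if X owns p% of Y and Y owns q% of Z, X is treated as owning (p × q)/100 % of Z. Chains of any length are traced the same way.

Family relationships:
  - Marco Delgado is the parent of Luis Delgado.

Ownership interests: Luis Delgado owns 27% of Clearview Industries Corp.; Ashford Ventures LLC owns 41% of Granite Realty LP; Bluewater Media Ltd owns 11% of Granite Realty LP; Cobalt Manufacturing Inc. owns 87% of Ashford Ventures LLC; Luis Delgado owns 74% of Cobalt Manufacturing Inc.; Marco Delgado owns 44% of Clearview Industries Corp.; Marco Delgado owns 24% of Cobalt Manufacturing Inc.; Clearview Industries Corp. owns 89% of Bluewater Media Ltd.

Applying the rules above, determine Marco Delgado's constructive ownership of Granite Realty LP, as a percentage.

41.9075%

By parent–child attribution (R1), Marco Delgado is treated as also owning Luis Delgado's interest in Clearview Industries Corp, giving 44% + 27% = 71%.
By parent–child attribution (R1), Marco Delgado is treated as also owning Luis Delgado's interest in Cobalt Manufacturing Inc, giving 24% + 74% = 98%.
Chain via Clearview Industries Corp. → Bluewater Media Ltd (R3): 71% × 89% × 11% = 6.9509% of Granite Realty LP.
Chain via Cobalt Manufacturing Inc. → Ashford Ventures LLC (R3): 98% × 87% × 41% = 34.9566% of Granite Realty LP.
Aggregating (R2): 6.9509% + 34.9566% = 41.9075%.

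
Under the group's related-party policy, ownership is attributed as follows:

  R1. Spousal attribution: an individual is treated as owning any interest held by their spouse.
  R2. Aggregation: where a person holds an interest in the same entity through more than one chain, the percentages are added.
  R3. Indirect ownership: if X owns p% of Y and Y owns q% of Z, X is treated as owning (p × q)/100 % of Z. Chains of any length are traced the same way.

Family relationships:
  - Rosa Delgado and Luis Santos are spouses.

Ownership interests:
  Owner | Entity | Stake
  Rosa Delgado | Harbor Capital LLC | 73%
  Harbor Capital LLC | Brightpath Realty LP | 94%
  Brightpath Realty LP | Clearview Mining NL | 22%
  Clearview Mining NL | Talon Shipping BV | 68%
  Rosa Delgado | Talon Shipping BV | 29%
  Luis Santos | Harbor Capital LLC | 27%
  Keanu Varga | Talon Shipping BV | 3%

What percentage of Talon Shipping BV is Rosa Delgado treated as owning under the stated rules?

By spousal attribution (R1), Rosa Delgado is treated as also owning Luis Santos's interest in Harbor Capital LLC, giving 73% + 27% = 100%.
Chain via Harbor Capital LLC → Brightpath Realty LP → Clearview Mining NL (R3): 100% × 94% × 22% × 68% = 14.0624% of Talon Shipping BV.
Direct interest in Talon Shipping BV: 29%.
Aggregating (R2): 14.0624% + 29% = 43.0624%.

43.0624%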